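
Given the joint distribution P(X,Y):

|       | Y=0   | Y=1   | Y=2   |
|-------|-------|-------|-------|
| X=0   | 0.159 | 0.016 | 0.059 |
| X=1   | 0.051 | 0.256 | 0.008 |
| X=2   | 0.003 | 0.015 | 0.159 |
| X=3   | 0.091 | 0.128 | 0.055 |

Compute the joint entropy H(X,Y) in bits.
2.9984 bits

H(X,Y) = -Σ_{x,y} P(x,y) log₂ P(x,y). Per-cell terms -P(x,y)·log₂P(x,y):
  X=0: 0.42181, 0.09545, 0.24091
  X=1: 0.21896, 0.50324, 0.05573
  X=2: 0.02514, 0.09088, 0.42181
  X=3: 0.31468, 0.37962, 0.23014
Sum of the 12 terms: H(X,Y) = 2.9984 bits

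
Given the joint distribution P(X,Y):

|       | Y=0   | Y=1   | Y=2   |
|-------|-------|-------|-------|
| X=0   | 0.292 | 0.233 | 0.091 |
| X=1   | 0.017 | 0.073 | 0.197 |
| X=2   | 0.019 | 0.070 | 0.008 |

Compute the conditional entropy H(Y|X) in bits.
1.3192 bits

H(Y|X) = H(X,Y) - H(X)

H(X,Y) = -Σ_{x,y} P(x,y) log₂ P(x,y). Per-cell terms -P(x,y)·log₂P(x,y):
  X=0: 0.5185802, 0.4896724, 0.3146771
  X=1: 0.0999315, 0.2756451, 0.4617153
  X=2: 0.1086393, 0.2685551, 0.0557263
Sum of the 9 terms: H(X,Y) = 2.593142 bits

Marginal of X (row sums):
  P(X=0) = 0.292 + 0.233 + 0.091 = 0.616
  P(X=1) = 0.017 + 0.073 + 0.197 = 0.287
  P(X=2) = 0.019 + 0.070 + 0.008 = 0.097
H(X) = -[0.616·log₂(0.616) + 0.287·log₂(0.287) + 0.097·log₂(0.097)]
  = 0.4305826 + 0.5168518 + 0.3264895 = 1.273924 bits

H(Y|X) = H(X,Y) - H(X) = 2.593142 - 1.273924 = 1.3192 bits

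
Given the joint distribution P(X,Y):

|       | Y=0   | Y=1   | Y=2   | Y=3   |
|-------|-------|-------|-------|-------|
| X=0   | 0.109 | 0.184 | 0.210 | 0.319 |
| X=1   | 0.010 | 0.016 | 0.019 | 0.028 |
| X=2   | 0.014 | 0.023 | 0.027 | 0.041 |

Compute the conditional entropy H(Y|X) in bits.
1.9030 bits

H(Y|X) = H(X,Y) - H(X)

H(X,Y) = -Σ_{x,y} P(x,y) log₂ P(x,y). Per-cell terms -P(x,y)·log₂P(x,y):
  X=0: 0.34854, 0.44937, 0.47282, 0.52583
  X=1: 0.06644, 0.09545, 0.10864, 0.14444
  X=2: 0.08622, 0.12517, 0.14069, 0.18894
Sum of the 12 terms: H(X,Y) = 2.75255 bits

Marginal of X (row sums):
  P(X=0) = 0.109 + 0.184 + 0.210 + 0.319 = 0.822
  P(X=1) = 0.010 + 0.016 + 0.019 + 0.028 = 0.073
  P(X=2) = 0.014 + 0.023 + 0.027 + 0.041 = 0.105
H(X) = -[0.822·log₂(0.822) + 0.073·log₂(0.073) + 0.105·log₂(0.105)]
  = 0.23245 + 0.27565 + 0.34141 = 0.84951 bits

H(Y|X) = H(X,Y) - H(X) = 2.75255 - 0.84951 = 1.9030 bits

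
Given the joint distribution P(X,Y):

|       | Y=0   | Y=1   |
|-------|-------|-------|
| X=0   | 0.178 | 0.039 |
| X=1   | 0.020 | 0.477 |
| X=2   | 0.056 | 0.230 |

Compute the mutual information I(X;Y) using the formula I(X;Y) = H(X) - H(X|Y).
0.3451 bits

I(X;Y) = H(X) - H(X|Y)

Marginal of X (row sums):
  P(X=0) = 0.178 + 0.039 = 0.217
  P(X=1) = 0.020 + 0.477 = 0.497
  P(X=2) = 0.056 + 0.230 = 0.286
H(X) = -[0.217·log₂(0.217) + 0.497·log₂(0.497) + 0.286·log₂(0.286)]
  = 0.4783 + 0.5013 + 0.5165 = 1.4961 bits

Marginal of Y (column sums):
  P(Y=0) = 0.178 + 0.020 + 0.056 = 0.254
  P(Y=1) = 0.039 + 0.477 + 0.230 = 0.746
H(X|Y) = Σ_y P(y)·H(X|Y=y):
  Y=0: P(Y=0) = 0.254, P(X|Y=0) = (89/127, 10/127, 28/127) → H(X|Y=0) = 1.1291
  Y=1: P(Y=1) = 0.746, P(X|Y=1) = (39/746, 477/746, 115/373) → H(X|Y=1) = 1.1585
H(X|Y) = 0.254·1.1291 + 0.746·1.1585 = 1.1510 bits

I(X;Y) = H(X) - H(X|Y) = 1.4961 - 1.1510 = 0.3451 bits

Cross-check via I(X;Y) = H(X) + H(Y) - H(X,Y): computing H(Y) from the column sums and H(X,Y) from the 6 cells in the same way gives H(Y) = 0.8176 bits and H(X,Y) = 1.9686 bits, so
I(X;Y) = 1.4961 + 0.8176 - 1.9686 = 0.3451 bits ✓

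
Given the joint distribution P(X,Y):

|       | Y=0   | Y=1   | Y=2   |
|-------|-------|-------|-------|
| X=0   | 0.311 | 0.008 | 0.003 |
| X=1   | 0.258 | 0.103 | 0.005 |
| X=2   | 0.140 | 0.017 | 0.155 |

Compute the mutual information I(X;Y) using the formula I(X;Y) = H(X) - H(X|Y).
0.3403 bits

I(X;Y) = H(X) - H(X|Y)

Marginal of X (row sums):
  P(X=0) = 0.311 + 0.008 + 0.003 = 0.322
  P(X=1) = 0.258 + 0.103 + 0.005 = 0.366
  P(X=2) = 0.140 + 0.017 + 0.155 = 0.312
H(X) = -[0.322·log₂(0.322) + 0.366·log₂(0.366) + 0.312·log₂(0.312)]
  = 0.5264 + 0.5307 + 0.5243 = 1.5814 bits

Marginal of Y (column sums):
  P(Y=0) = 0.311 + 0.258 + 0.140 = 0.709
  P(Y=1) = 0.008 + 0.103 + 0.017 = 0.128
  P(Y=2) = 0.003 + 0.005 + 0.155 = 0.163
H(X|Y) = Σ_y P(y)·H(X|Y=y):
  Y=0: P(Y=0) = 0.709, P(X|Y=0) = (311/709, 258/709, 140/709) → H(X|Y=0) = 1.5143
  Y=1: P(Y=1) = 0.128, P(X|Y=1) = (1/16, 103/128, 17/128) → H(X|Y=1) = 0.8891
  Y=2: P(Y=2) = 0.163, P(X|Y=2) = (3/163, 5/163, 155/163) → H(X|Y=2) = 0.3293
H(X|Y) = 0.709·1.5143 + 0.128·0.8891 + 0.163·0.3293 = 1.2411 bits

I(X;Y) = H(X) - H(X|Y) = 1.5814 - 1.2411 = 0.3403 bits

Cross-check via I(X;Y) = H(X) + H(Y) - H(X,Y): computing H(Y) from the column sums and H(X,Y) from the 9 cells in the same way gives H(Y) = 1.1580 bits and H(X,Y) = 2.3991 bits, so
I(X;Y) = 1.5814 + 1.1580 - 2.3991 = 0.3403 bits ✓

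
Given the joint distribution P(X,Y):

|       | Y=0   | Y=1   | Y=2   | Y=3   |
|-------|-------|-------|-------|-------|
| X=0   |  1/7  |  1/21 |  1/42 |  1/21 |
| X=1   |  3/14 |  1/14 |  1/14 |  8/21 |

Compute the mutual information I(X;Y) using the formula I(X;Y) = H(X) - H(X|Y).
0.0743 bits

I(X;Y) = H(X) - H(X|Y)

Marginal of X (row sums):
  P(X=0) = 1/7 + 1/21 + 1/42 + 1/21 = 11/42
  P(X=1) = 3/14 + 1/14 + 1/14 + 8/21 = 31/42
H(X) = -[(11/42)·log₂(11/42) + (31/42)·log₂(31/42)]
  = 0.5062 + 0.3234 = 0.8296 bits

Marginal of Y (column sums):
  P(Y=0) = 1/7 + 3/14 = 5/14
  P(Y=1) = 1/21 + 1/14 = 5/42
  P(Y=2) = 1/42 + 1/14 = 2/21
  P(Y=3) = 1/21 + 8/21 = 3/7
H(X|Y) = Σ_y P(y)·H(X|Y=y):
  Y=0: P(Y=0) = 5/14, P(X|Y=0) = (2/5, 3/5) → H(X|Y=0) = 0.9710
  Y=1: P(Y=1) = 5/42, P(X|Y=1) = (2/5, 3/5) → H(X|Y=1) = 0.9710
  Y=2: P(Y=2) = 2/21, P(X|Y=2) = (1/4, 3/4) → H(X|Y=2) = 0.8113
  Y=3: P(Y=3) = 3/7, P(X|Y=3) = (1/9, 8/9) → H(X|Y=3) = 0.5033
H(X|Y) = (5/14)·0.9710 + (5/42)·0.9710 + (2/21)·0.8113 + (3/7)·0.5033 = 0.7553 bits

I(X;Y) = H(X) - H(X|Y) = 0.8296 - 0.7553 = 0.0743 bits

Cross-check via I(X;Y) = H(X) + H(Y) - H(X,Y): computing H(Y) from the column sums and H(X,Y) from the 8 cells in the same way gives H(Y) = 1.7430 bits and H(X,Y) = 2.4983 bits, so
I(X;Y) = 0.8296 + 1.7430 - 2.4983 = 0.0743 bits ✓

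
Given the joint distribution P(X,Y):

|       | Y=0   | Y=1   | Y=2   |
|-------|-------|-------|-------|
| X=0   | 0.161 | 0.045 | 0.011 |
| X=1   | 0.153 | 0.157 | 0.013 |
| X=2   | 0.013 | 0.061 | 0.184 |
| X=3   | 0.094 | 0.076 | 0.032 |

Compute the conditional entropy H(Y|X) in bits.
1.1760 bits

H(Y|X) = H(X,Y) - H(X)

H(X,Y) = -Σ_{x,y} P(x,y) log₂ P(x,y). Per-cell terms -P(x,y)·log₂P(x,y):
  X=0: 0.4242137, 0.2013269, 0.0715699
  X=1: 0.4143847, 0.4193727, 0.0814495
  X=2: 0.0814495, 0.2461379, 0.4493689
  X=3: 0.3206524, 0.2825571, 0.1589051
Sum of the 12 terms: H(X,Y) = 3.151388 bits

Marginal of X (row sums):
  P(X=0) = 0.161 + 0.045 + 0.011 = 0.217
  P(X=1) = 0.153 + 0.157 + 0.013 = 0.323
  P(X=2) = 0.013 + 0.061 + 0.184 = 0.258
  P(X=3) = 0.094 + 0.076 + 0.032 = 0.202
H(X) = -[0.217·log₂(0.217) + 0.323·log₂(0.323) + 0.258·log₂(0.258) + 0.202·log₂(0.202)]
  = 0.4783186 + 0.5266172 + 0.5042757 + 0.4661297 = 1.975341 bits

H(Y|X) = H(X,Y) - H(X) = 3.151388 - 1.975341 = 1.1760 bits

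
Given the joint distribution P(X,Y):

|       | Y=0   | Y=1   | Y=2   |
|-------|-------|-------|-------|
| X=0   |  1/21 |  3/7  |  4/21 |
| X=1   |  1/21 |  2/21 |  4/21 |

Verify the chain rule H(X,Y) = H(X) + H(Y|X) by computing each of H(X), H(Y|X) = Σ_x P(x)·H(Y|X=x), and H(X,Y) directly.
H(X) = 0.9183 bits, H(Y|X) = 1.2583 bits, H(X,Y) = 2.1766 bits

Marginal of X (row sums):
  P(X=0) = 1/21 + 3/7 + 4/21 = 2/3
  P(X=1) = 1/21 + 2/21 + 4/21 = 1/3
H(X) = -[(2/3)·log₂(2/3) + (1/3)·log₂(1/3)]
  = 0.38998 + 0.52832 = 0.9183 bits

H(Y|X) = Σ_x P(x)·H(Y|X=x):
  X=0: P(X=0) = 2/3, P(Y|X=0) = (1/14, 9/14, 2/7) → H(Y|X=0) = 1.19812
  X=1: P(X=1) = 1/3, P(Y|X=1) = (1/7, 2/7, 4/7) → H(Y|X=1) = 1.37878
H(Y|X) = (2/3)·1.19812 + (1/3)·1.37878 = 1.2583 bits

H(X,Y) = -Σ_{x,y} P(x,y) log₂ P(x,y). Per-cell terms -P(x,y)·log₂P(x,y):
  X=0: 0.20916, 0.52388, 0.45568
  X=1: 0.20916, 0.32308, 0.45568
Sum of the 6 terms: H(X,Y) = 2.1766 bits

Chain rule check:
  H(X) + H(Y|X) = 0.9183 + 1.2583 = 2.1766 bits
  H(X,Y) = 2.1766 bits
✓ Chain rule verified.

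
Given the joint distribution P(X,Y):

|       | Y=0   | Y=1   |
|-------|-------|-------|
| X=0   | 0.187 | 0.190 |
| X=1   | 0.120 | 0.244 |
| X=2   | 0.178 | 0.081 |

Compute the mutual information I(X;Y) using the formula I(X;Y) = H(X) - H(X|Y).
0.0573 bits

I(X;Y) = H(X) - H(X|Y)

Marginal of X (row sums):
  P(X=0) = 0.187 + 0.190 = 0.377
  P(X=1) = 0.120 + 0.244 = 0.364
  P(X=2) = 0.178 + 0.081 = 0.259
H(X) = -[0.377·log₂(0.377) + 0.364·log₂(0.364) + 0.259·log₂(0.259)]
  = 0.530576 + 0.530708 + 0.504785 = 1.56607 bits

Marginal of Y (column sums):
  P(Y=0) = 0.187 + 0.120 + 0.178 = 0.485
  P(Y=1) = 0.190 + 0.244 + 0.081 = 0.515
H(X|Y) = Σ_y P(y)·H(X|Y=y):
  Y=0: P(Y=0) = 0.485, P(X|Y=0) = (187/485, 24/97, 178/485) → H(X|Y=0) = 1.559415
  Y=1: P(Y=1) = 0.515, P(X|Y=1) = (38/103, 244/515, 81/515) → H(X|Y=1) = 1.461049
H(X|Y) = 0.485·1.559415 + 0.515·1.461049 = 1.50876 bits

I(X;Y) = H(X) - H(X|Y) = 1.56607 - 1.50876 = 0.0573 bits

Cross-check via I(X;Y) = H(X) + H(Y) - H(X,Y): computing H(Y) from the column sums and H(X,Y) from the 6 cells in the same way gives H(Y) = 0.99935 bits and H(X,Y) = 2.50811 bits, so
I(X;Y) = 1.56607 + 0.99935 - 2.50811 = 0.0573 bits ✓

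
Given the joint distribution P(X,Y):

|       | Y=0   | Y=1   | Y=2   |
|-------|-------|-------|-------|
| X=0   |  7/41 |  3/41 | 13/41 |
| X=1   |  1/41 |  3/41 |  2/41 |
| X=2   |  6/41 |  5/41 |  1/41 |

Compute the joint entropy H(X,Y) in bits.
2.7628 bits

H(X,Y) = -Σ_{x,y} P(x,y) log₂ P(x,y). Per-cell terms -P(x,y)·log₂P(x,y):
  X=0: 0.435400, 0.276043, 0.525426
  X=1: 0.130672, 0.276043, 0.212564
  X=2: 0.405745, 0.370198, 0.130672
Sum of the 9 terms: H(X,Y) = 2.7628 bits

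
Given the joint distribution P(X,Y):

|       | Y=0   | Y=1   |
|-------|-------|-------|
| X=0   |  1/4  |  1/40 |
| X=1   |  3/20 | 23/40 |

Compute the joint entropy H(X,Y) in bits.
1.5027 bits

H(X,Y) = -Σ_{x,y} P(x,y) log₂ P(x,y). Per-cell terms -P(x,y)·log₂P(x,y):
  X=0: 0.500000, 0.133048
  X=1: 0.410545, 0.459061
Sum of the 4 terms: H(X,Y) = 1.5027 bits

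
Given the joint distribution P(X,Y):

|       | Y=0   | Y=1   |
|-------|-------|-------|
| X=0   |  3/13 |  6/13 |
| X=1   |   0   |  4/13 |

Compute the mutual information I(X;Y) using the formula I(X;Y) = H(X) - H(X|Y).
0.1436 bits

I(X;Y) = H(X) - H(X|Y)

Marginal of X (row sums):
  P(X=0) = 3/13 + 6/13 = 9/13
  P(X=1) = 0 + 4/13 = 4/13
H(X) = -[(9/13)·log₂(9/13) + (4/13)·log₂(4/13)]
  = 0.3673 + 0.5232 = 0.8905 bits

Marginal of Y (column sums):
  P(Y=0) = 3/13 + 0 = 3/13
  P(Y=1) = 6/13 + 4/13 = 10/13
H(X|Y) = Σ_y P(y)·H(X|Y=y):
  Y=0: P(Y=0) = 3/13, P(X|Y=0) = (1, 0) → H(X|Y=0) = 0.0000
  Y=1: P(Y=1) = 10/13, P(X|Y=1) = (3/5, 2/5) → H(X|Y=1) = 0.9710
H(X|Y) = (3/13)·0.0000 + (10/13)·0.9710 = 0.7469 bits

I(X;Y) = H(X) - H(X|Y) = 0.8905 - 0.7469 = 0.1436 bits

Cross-check via I(X;Y) = H(X) + H(Y) - H(X,Y): computing H(Y) from the column sums and H(X,Y) from the 4 cells in the same way gives H(Y) = 0.7793 bits and H(X,Y) = 1.5262 bits, so
I(X;Y) = 0.8905 + 0.7793 - 1.5262 = 0.1436 bits ✓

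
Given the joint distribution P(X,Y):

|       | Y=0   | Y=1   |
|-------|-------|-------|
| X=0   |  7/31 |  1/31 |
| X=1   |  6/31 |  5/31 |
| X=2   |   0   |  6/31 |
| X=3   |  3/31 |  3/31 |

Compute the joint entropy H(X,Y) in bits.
2.6384 bits

H(X,Y) = -Σ_{x,y} P(x,y) log₂ P(x,y). Per-cell terms -P(x,y)·log₂P(x,y):
  X=0: 0.48477, 0.15981
  X=1: 0.45856, 0.42456
  X=2: 0.00000, 0.45856
  X=3: 0.32605, 0.32605
  (cells with P = 0 contribute 0)
Sum of the 8 terms: H(X,Y) = 2.6384 bits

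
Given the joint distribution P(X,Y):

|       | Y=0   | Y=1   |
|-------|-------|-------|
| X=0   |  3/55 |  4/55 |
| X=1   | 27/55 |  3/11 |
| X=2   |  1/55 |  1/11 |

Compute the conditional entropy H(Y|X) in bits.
0.9143 bits

H(Y|X) = H(X,Y) - H(X)

H(X,Y) = -Σ_{x,y} P(x,y) log₂ P(x,y). Per-cell terms -P(x,y)·log₂P(x,y):
  X=0: 0.2289, 0.2750
  X=1: 0.5039, 0.5112
  X=2: 0.1051, 0.3145
Sum of the 6 terms: H(X,Y) = 1.9386 bits

Marginal of X (row sums):
  P(X=0) = 3/55 + 4/55 = 7/55
  P(X=1) = 27/55 + 3/11 = 42/55
  P(X=2) = 1/55 + 1/11 = 6/55
H(X) = -[(7/55)·log₂(7/55) + (42/55)·log₂(42/55) + (6/55)·log₂(6/55)]
  = 0.3785 + 0.2971 + 0.3487 = 1.0243 bits

H(Y|X) = H(X,Y) - H(X) = 1.9386 - 1.0243 = 0.9143 bits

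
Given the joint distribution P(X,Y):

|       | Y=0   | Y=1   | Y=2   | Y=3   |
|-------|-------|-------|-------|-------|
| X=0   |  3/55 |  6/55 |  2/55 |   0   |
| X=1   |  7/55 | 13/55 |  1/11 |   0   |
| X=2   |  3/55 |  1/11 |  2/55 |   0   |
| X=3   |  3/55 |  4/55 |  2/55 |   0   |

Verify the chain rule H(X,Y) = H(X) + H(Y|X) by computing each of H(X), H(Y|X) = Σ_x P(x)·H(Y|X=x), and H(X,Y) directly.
H(X) = 1.8559 bits, H(Y|X) = 1.4754 bits, H(X,Y) = 3.3313 bits

Marginal of X (row sums):
  P(X=0) = 3/55 + 6/55 + 2/55 + 0 = 1/5
  P(X=1) = 7/55 + 13/55 + 1/11 + 0 = 5/11
  P(X=2) = 3/55 + 1/11 + 2/55 + 0 = 2/11
  P(X=3) = 3/55 + 4/55 + 2/55 + 0 = 9/55
H(X) = -[(1/5)·log₂(1/5) + (5/11)·log₂(5/11) + (2/11)·log₂(2/11) + (9/55)·log₂(9/55)]
  = 0.46439 + 0.51705 + 0.44717 + 0.42733 = 1.8559 bits

H(Y|X) = Σ_x P(x)·H(Y|X=x):
  X=0: P(X=0) = 1/5, P(Y|X=0) = (3/11, 6/11, 2/11, 0) → H(Y|X=0) = 1.43537
  X=1: P(X=1) = 5/11, P(Y|X=1) = (7/25, 13/25, 1/5, 0) → H(Y|X=1) = 1.46918
  X=2: P(X=2) = 2/11, P(Y|X=2) = (3/10, 1/2, 1/5, 0) → H(Y|X=2) = 1.48548
  X=3: P(X=3) = 9/55, P(Y|X=3) = (1/3, 4/9, 2/9, 0) → H(Y|X=3) = 1.53049
H(Y|X) = (1/5)·1.43537 + (5/11)·1.46918 + (2/11)·1.48548 + (9/55)·1.53049 = 1.4754 bits

H(X,Y) = -Σ_{x,y} P(x,y) log₂ P(x,y). Per-cell terms -P(x,y)·log₂P(x,y):
  X=0: 0.22889, 0.34870, 0.17387, 0.00000
  X=1: 0.37851, 0.49185, 0.31449, 0.00000
  X=2: 0.22889, 0.31449, 0.17387, 0.00000
  X=3: 0.22889, 0.27501, 0.17387, 0.00000
  (cells with P = 0 contribute 0)
Sum of the 16 terms: H(X,Y) = 3.3313 bits

Chain rule check:
  H(X) + H(Y|X) = 1.8559 + 1.4754 = 3.3313 bits
  H(X,Y) = 3.3313 bits
✓ Chain rule verified.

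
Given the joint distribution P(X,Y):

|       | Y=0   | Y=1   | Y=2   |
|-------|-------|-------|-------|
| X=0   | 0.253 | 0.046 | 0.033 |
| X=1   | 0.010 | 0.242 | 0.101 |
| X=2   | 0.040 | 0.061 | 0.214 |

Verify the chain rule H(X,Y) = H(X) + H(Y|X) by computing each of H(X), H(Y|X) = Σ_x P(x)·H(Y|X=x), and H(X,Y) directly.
H(X) = 1.5834 bits, H(Y|X) = 1.0888 bits, H(X,Y) = 2.6721 bits

Marginal of X (row sums):
  P(X=0) = 0.253 + 0.046 + 0.033 = 0.332
  P(X=1) = 0.010 + 0.242 + 0.101 = 0.353
  P(X=2) = 0.040 + 0.061 + 0.214 = 0.315
H(X) = -[0.332·log₂(0.332) + 0.353·log₂(0.353) + 0.315·log₂(0.315)]
  = 0.528127 + 0.530298 + 0.524972 = 1.5834 bits

H(Y|X) = Σ_x P(x)·H(Y|X=x):
  X=0: P(X=0) = 0.332, P(Y|X=0) = (253/332, 23/166, 33/332) → H(Y|X=0) = 1.024900
  X=1: P(X=1) = 0.353, P(Y|X=1) = (10/353, 242/353, 101/353) → H(Y|X=1) = 1.035582
  X=2: P(X=2) = 0.315, P(Y|X=2) = (8/63, 61/315, 214/315) → H(Y|X=2) = 1.215633
H(Y|X) = 0.332·1.024900 + 0.353·1.035582 + 0.315·1.215633 = 1.0888 bits

H(X,Y) = -Σ_{x,y} P(x,y) log₂ P(x,y). Per-cell terms -P(x,y)·log₂P(x,y):
  X=0: 0.501646, 0.204342, 0.162406
  X=1: 0.066439, 0.495355, 0.334065
  X=2: 0.185754, 0.246138, 0.476004
Sum of the 9 terms: H(X,Y) = 2.6721 bits

Chain rule check:
  H(X) + H(Y|X) = 1.5834 + 1.0888 = 2.6722 bits
  H(X,Y) = 2.6721 bits
✓ Chain rule verified (Δ = 0.0001 is 4-dp rounding noise: each of the three values was rounded independently).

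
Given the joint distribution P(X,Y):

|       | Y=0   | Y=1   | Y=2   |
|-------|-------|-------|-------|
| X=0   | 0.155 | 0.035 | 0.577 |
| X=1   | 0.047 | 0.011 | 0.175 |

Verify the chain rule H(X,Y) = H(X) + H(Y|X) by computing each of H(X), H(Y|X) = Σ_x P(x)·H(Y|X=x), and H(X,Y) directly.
H(X) = 0.7832 bits, H(Y|X) = 0.9797 bits, H(X,Y) = 1.7629 bits

Marginal of X (row sums):
  P(X=0) = 0.155 + 0.035 + 0.577 = 0.767
  P(X=1) = 0.047 + 0.011 + 0.175 = 0.233
H(X) = -[0.767·log₂(0.767) + 0.233·log₂(0.233)]
  = 0.29353 + 0.48967 = 0.7832 bits

H(Y|X) = Σ_x P(x)·H(Y|X=x):
  X=0: P(X=0) = 0.767, P(Y|X=0) = (155/767, 35/767, 577/767) → H(Y|X=0) = 0.97837
  X=1: P(X=1) = 0.233, P(Y|X=1) = (47/233, 11/233, 175/233) → H(Y|X=1) = 0.98401
H(Y|X) = 0.767·0.97837 + 0.233·0.98401 = 0.9797 bits

H(X,Y) = -Σ_{x,y} P(x,y) log₂ P(x,y). Per-cell terms -P(x,y)·log₂P(x,y):
  X=0: 0.41690, 0.16928, 0.45777
  X=1: 0.20733, 0.07157, 0.44005
Sum of the 6 terms: H(X,Y) = 1.7629 bits

Chain rule check:
  H(X) + H(Y|X) = 0.7832 + 0.9797 = 1.7629 bits
  H(X,Y) = 1.7629 bits
✓ Chain rule verified.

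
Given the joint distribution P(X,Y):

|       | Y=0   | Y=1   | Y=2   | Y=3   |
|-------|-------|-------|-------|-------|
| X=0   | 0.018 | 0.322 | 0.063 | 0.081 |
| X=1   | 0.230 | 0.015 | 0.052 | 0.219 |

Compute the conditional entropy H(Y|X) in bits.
1.4566 bits

H(Y|X) = H(X,Y) - H(X)

H(X,Y) = -Σ_{x,y} P(x,y) log₂ P(x,y). Per-cell terms -P(x,y)·log₂P(x,y):
  X=0: 0.1043, 0.5264, 0.2513, 0.2937
  X=1: 0.4877, 0.0909, 0.2218, 0.4798
Sum of the 8 terms: H(X,Y) = 2.4559 bits

Marginal of X (row sums):
  P(X=0) = 0.018 + 0.322 + 0.063 + 0.081 = 0.484
  P(X=1) = 0.230 + 0.015 + 0.052 + 0.219 = 0.516
H(X) = -[0.484·log₂(0.484) + 0.516·log₂(0.516)]
  = 0.5067 + 0.4926 = 0.9993 bits

H(Y|X) = H(X,Y) - H(X) = 2.4559 - 0.9993 = 1.4566 bits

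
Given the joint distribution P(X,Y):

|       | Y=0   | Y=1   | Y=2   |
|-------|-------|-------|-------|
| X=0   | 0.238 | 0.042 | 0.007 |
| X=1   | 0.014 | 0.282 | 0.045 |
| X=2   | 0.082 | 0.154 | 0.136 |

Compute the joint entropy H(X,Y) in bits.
2.6406 bits

H(X,Y) = -Σ_{x,y} P(x,y) log₂ P(x,y). Per-cell terms -P(x,y)·log₂P(x,y):
  X=0: 0.4929, 0.1921, 0.0501
  X=1: 0.0862, 0.5150, 0.2013
  X=2: 0.2959, 0.4156, 0.3915
Sum of the 9 terms: H(X,Y) = 2.6406 bits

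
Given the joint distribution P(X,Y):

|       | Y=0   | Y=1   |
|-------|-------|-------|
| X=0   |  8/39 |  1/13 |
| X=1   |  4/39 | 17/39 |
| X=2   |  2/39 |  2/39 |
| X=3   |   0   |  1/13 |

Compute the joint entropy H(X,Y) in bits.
2.3368 bits

H(X,Y) = -Σ_{x,y} P(x,y) log₂ P(x,y). Per-cell terms -P(x,y)·log₂P(x,y):
  X=0: 0.4688, 0.2846
  X=1: 0.3370, 0.5222
  X=2: 0.2198, 0.2198
  X=3: 0.0000, 0.2846
  (cells with P = 0 contribute 0)
Sum of the 8 terms: H(X,Y) = 2.3368 bits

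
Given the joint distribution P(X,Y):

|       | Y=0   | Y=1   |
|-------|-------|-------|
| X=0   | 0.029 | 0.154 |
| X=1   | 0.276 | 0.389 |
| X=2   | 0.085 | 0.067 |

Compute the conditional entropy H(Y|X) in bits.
0.9169 bits

H(Y|X) = H(X,Y) - H(X)

H(X,Y) = -Σ_{x,y} P(x,y) log₂ P(x,y). Per-cell terms -P(x,y)·log₂P(x,y):
  X=0: 0.1481, 0.4156
  X=1: 0.5126, 0.5299
  X=2: 0.3023, 0.2613
Sum of the 6 terms: H(X,Y) = 2.1698 bits

Marginal of X (row sums):
  P(X=0) = 0.029 + 0.154 = 0.183
  P(X=1) = 0.276 + 0.389 = 0.665
  P(X=2) = 0.085 + 0.067 = 0.152
H(X) = -[0.183·log₂(0.183) + 0.665·log₂(0.665) + 0.152·log₂(0.152)]
  = 0.4484 + 0.3914 + 0.4131 = 1.2529 bits

H(Y|X) = H(X,Y) - H(X) = 2.1698 - 1.2529 = 0.9169 bits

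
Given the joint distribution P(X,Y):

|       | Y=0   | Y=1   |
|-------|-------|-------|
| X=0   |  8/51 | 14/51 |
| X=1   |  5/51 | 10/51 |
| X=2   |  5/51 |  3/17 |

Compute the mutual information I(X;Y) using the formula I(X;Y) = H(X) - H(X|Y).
0.0005 bits

I(X;Y) = H(X) - H(X|Y)

Marginal of X (row sums):
  P(X=0) = 8/51 + 14/51 = 22/51
  P(X=1) = 5/51 + 10/51 = 5/17
  P(X=2) = 5/51 + 3/17 = 14/51
H(X) = -[(22/51)·log₂(22/51) + (5/17)·log₂(5/17) + (14/51)·log₂(14/51)]
  = 0.523252 + 0.519275 + 0.511980 = 1.55451 bits

Marginal of Y (column sums):
  P(Y=0) = 8/51 + 5/51 + 5/51 = 6/17
  P(Y=1) = 14/51 + 10/51 + 3/17 = 11/17
H(X|Y) = Σ_y P(y)·H(X|Y=y):
  Y=0: P(Y=0) = 6/17, P(X|Y=0) = (4/9, 5/18, 5/18) → H(X|Y=0) = 1.546632
  Y=1: P(Y=1) = 11/17, P(X|Y=1) = (14/33, 10/33, 3/11) → H(X|Y=1) = 1.557983
H(X|Y) = (6/17)·1.546632 + (11/17)·1.557983 = 1.55398 bits

I(X;Y) = H(X) - H(X|Y) = 1.55451 - 1.55398 = 0.0005 bits

Cross-check via I(X;Y) = H(X) + H(Y) - H(X,Y): computing H(Y) from the column sums and H(X,Y) from the 6 cells in the same way gives H(Y) = 0.93667 bits and H(X,Y) = 2.49064 bits, so
I(X;Y) = 1.55451 + 0.93667 - 2.49064 = 0.0005 bits ✓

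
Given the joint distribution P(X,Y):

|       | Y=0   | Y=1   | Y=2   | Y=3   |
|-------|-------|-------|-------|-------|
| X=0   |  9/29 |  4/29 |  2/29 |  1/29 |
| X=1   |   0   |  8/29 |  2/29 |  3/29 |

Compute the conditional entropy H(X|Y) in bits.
0.6298 bits

H(X|Y) = H(X,Y) - H(Y)

H(X,Y) = -Σ_{x,y} P(x,y) log₂ P(x,y). Per-cell terms -P(x,y)·log₂P(x,y):
  X=0: 0.5239, 0.3942, 0.2661, 0.1675
  X=1: 0.0000, 0.5125, 0.2661, 0.3386
  (cells with P = 0 contribute 0)
Sum of the 8 terms: H(X,Y) = 2.4689 bits

Marginal of Y (column sums):
  P(Y=0) = 9/29 + 0 = 9/29
  P(Y=1) = 4/29 + 8/29 = 12/29
  P(Y=2) = 2/29 + 2/29 = 4/29
  P(Y=3) = 1/29 + 3/29 = 4/29
H(Y) = -[(9/29)·log₂(9/29) + (12/29)·log₂(12/29) + (4/29)·log₂(4/29) + (4/29)·log₂(4/29)]
  = 0.5239 + 0.5268 + 0.3942 + 0.3942 = 1.8391 bits

H(X|Y) = H(X,Y) - H(Y) = 2.4689 - 1.8391 = 0.6298 bits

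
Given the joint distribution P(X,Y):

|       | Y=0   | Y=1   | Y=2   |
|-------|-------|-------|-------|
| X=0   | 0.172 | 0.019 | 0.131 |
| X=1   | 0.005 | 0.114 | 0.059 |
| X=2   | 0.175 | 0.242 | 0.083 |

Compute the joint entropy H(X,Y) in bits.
2.7993 bits

H(X,Y) = -Σ_{x,y} P(x,y) log₂ P(x,y). Per-cell terms -P(x,y)·log₂P(x,y):
  X=0: 0.43680, 0.10864, 0.38414
  X=1: 0.03822, 0.35715, 0.24091
  X=2: 0.44005, 0.49535, 0.29803
Sum of the 9 terms: H(X,Y) = 2.7993 bits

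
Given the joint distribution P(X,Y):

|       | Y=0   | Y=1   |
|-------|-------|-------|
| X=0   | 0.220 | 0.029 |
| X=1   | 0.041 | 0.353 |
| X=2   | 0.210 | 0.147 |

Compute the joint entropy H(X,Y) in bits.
2.2274 bits

H(X,Y) = -Σ_{x,y} P(x,y) log₂ P(x,y). Per-cell terms -P(x,y)·log₂P(x,y):
  X=0: 0.48057, 0.14813
  X=1: 0.18894, 0.53030
  X=2: 0.47282, 0.40662
Sum of the 6 terms: H(X,Y) = 2.2274 bits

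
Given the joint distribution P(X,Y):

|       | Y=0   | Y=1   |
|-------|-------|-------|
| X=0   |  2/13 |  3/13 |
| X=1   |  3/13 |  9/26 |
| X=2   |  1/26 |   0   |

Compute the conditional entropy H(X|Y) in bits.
1.1195 bits

H(X|Y) = H(X,Y) - H(Y)

H(X,Y) = -Σ_{x,y} P(x,y) log₂ P(x,y). Per-cell terms -P(x,y)·log₂P(x,y):
  X=0: 0.41545, 0.48819
  X=1: 0.48819, 0.52979
  X=2: 0.18079, 0.00000
  (cells with P = 0 contribute 0)
Sum of the 6 terms: H(X,Y) = 2.1024 bits

Marginal of Y (column sums):
  P(Y=0) = 2/13 + 3/13 + 1/26 = 11/26
  P(Y=1) = 3/13 + 9/26 + 0 = 15/26
H(Y) = -[(11/26)·log₂(11/26) + (15/26)·log₂(15/26)]
  = 0.52504 + 0.45782 = 0.9829 bits

H(X|Y) = H(X,Y) - H(Y) = 2.1024 - 0.9829 = 1.1195 bits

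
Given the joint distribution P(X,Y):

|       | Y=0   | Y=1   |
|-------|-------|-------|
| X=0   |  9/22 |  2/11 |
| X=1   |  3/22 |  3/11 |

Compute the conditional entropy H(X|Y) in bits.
0.8839 bits

H(X|Y) = H(X,Y) - H(Y)

H(X,Y) = -Σ_{x,y} P(x,y) log₂ P(x,y). Per-cell terms -P(x,y)·log₂P(x,y):
  X=0: 0.5275, 0.4472
  X=1: 0.3920, 0.5112
Sum of the 4 terms: H(X,Y) = 1.8779 bits

Marginal of Y (column sums):
  P(Y=0) = 9/22 + 3/22 = 6/11
  P(Y=1) = 2/11 + 3/11 = 5/11
H(Y) = -[(6/11)·log₂(6/11) + (5/11)·log₂(5/11)]
  = 0.4770 + 0.5170 = 0.9940 bits

H(X|Y) = H(X,Y) - H(Y) = 1.8779 - 0.9940 = 0.8839 bits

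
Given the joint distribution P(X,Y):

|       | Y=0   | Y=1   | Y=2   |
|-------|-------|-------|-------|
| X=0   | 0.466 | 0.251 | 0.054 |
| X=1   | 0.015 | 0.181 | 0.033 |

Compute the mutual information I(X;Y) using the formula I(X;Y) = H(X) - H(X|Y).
0.1728 bits

I(X;Y) = H(X) - H(X|Y)

Marginal of X (row sums):
  P(X=0) = 0.466 + 0.251 + 0.054 = 0.771
  P(X=1) = 0.015 + 0.181 + 0.033 = 0.229
H(X) = -[0.771·log₂(0.771) + 0.229·log₂(0.229)]
  = 0.289277 + 0.486987 = 0.77626 bits

Marginal of Y (column sums):
  P(Y=0) = 0.466 + 0.015 = 0.481
  P(Y=1) = 0.251 + 0.181 = 0.432
  P(Y=2) = 0.054 + 0.033 = 0.087
H(X|Y) = Σ_y P(y)·H(X|Y=y):
  Y=0: P(Y=0) = 0.481, P(X|Y=0) = (466/481, 15/481) → H(X|Y=0) = 0.200300
  Y=1: P(Y=1) = 0.432, P(X|Y=1) = (251/432, 181/432) → H(X|Y=1) = 0.980977
  Y=2: P(Y=2) = 0.087, P(X|Y=2) = (18/29, 11/29) → H(X|Y=2) = 0.957553
H(X|Y) = 0.481·0.200300 + 0.432·0.980977 + 0.087·0.957553 = 0.60343 bits

I(X;Y) = H(X) - H(X|Y) = 0.77626 - 0.60343 = 0.1728 bits

Cross-check via I(X;Y) = H(X) + H(Y) - H(X,Y): computing H(Y) from the column sums and H(X,Y) from the 6 cells in the same way gives H(Y) = 1.33748 bits and H(X,Y) = 1.94091 bits, so
I(X;Y) = 0.77626 + 1.33748 - 1.94091 = 0.1728 bits ✓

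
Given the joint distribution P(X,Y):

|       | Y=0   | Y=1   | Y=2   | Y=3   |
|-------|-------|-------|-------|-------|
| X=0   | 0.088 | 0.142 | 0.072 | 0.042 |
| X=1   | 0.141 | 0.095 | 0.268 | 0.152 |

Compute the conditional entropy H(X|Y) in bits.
0.8498 bits

H(X|Y) = H(X,Y) - H(Y)

H(X,Y) = -Σ_{x,y} P(x,y) log₂ P(x,y). Per-cell terms -P(x,y)·log₂P(x,y):
  X=0: 0.30856, 0.39988, 0.27330, 0.19209
  X=1: 0.39850, 0.32261, 0.50912, 0.41311
Sum of the 8 terms: H(X,Y) = 2.8172 bits

Marginal of Y (column sums):
  P(Y=0) = 0.088 + 0.141 = 0.229
  P(Y=1) = 0.142 + 0.095 = 0.237
  P(Y=2) = 0.072 + 0.268 = 0.340
  P(Y=3) = 0.042 + 0.152 = 0.194
H(Y) = -[0.229·log₂(0.229) + 0.237·log₂(0.237) + 0.340·log₂(0.340) + 0.194·log₂(0.194)]
  = 0.48699 + 0.49226 + 0.52917 + 0.45898 = 1.9674 bits

H(X|Y) = H(X,Y) - H(Y) = 2.8172 - 1.9674 = 0.8498 bits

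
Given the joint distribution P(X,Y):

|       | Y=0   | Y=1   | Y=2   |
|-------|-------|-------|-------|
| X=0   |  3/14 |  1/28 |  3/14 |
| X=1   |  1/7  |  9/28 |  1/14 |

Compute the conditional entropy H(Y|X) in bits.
1.3272 bits

H(Y|X) = H(X,Y) - H(X)

H(X,Y) = -Σ_{x,y} P(x,y) log₂ P(x,y). Per-cell terms -P(x,y)·log₂P(x,y):
  X=0: 0.4762, 0.1717, 0.4762
  X=1: 0.4011, 0.5263, 0.2720
Sum of the 6 terms: H(X,Y) = 2.3235 bits

Marginal of X (row sums):
  P(X=0) = 3/14 + 1/28 + 3/14 = 13/28
  P(X=1) = 1/7 + 9/28 + 1/14 = 15/28
H(X) = -[(13/28)·log₂(13/28) + (15/28)·log₂(15/28)]
  = 0.5139 + 0.4824 = 0.9963 bits

H(Y|X) = H(X,Y) - H(X) = 2.3235 - 0.9963 = 1.3272 bits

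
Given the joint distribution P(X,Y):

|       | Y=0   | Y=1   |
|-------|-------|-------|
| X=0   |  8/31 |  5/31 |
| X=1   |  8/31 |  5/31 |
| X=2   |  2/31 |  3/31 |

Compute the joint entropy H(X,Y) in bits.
2.4389 bits

H(X,Y) = -Σ_{x,y} P(x,y) log₂ P(x,y). Per-cell terms -P(x,y)·log₂P(x,y):
  X=0: 0.50431, 0.42456
  X=1: 0.50431, 0.42456
  X=2: 0.25511, 0.32605
Sum of the 6 terms: H(X,Y) = 2.4389 bits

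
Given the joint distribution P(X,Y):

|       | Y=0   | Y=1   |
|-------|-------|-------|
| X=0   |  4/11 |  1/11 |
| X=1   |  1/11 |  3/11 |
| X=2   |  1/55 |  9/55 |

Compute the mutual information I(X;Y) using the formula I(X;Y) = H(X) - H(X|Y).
0.2894 bits

I(X;Y) = H(X) - H(X|Y)

Marginal of X (row sums):
  P(X=0) = 4/11 + 1/11 = 5/11
  P(X=1) = 1/11 + 3/11 = 4/11
  P(X=2) = 1/55 + 9/55 = 2/11
H(X) = -[(5/11)·log₂(5/11) + (4/11)·log₂(4/11) + (2/11)·log₂(2/11)]
  = 0.5170 + 0.5307 + 0.4472 = 1.4949 bits

Marginal of Y (column sums):
  P(Y=0) = 4/11 + 1/11 + 1/55 = 26/55
  P(Y=1) = 1/11 + 3/11 + 9/55 = 29/55
H(X|Y) = Σ_y P(y)·H(X|Y=y):
  Y=0: P(Y=0) = 26/55, P(X|Y=0) = (10/13, 5/26, 1/26) → H(X|Y=0) = 0.9294
  Y=1: P(Y=1) = 29/55, P(X|Y=1) = (5/29, 15/29, 9/29) → H(X|Y=1) = 1.4531
H(X|Y) = (26/55)·0.9294 + (29/55)·1.4531 = 1.2055 bits

I(X;Y) = H(X) - H(X|Y) = 1.4949 - 1.2055 = 0.2894 bits

Cross-check via I(X;Y) = H(X) + H(Y) - H(X,Y): computing H(Y) from the column sums and H(X,Y) from the 6 cells in the same way gives H(Y) = 0.9979 bits and H(X,Y) = 2.2034 bits, so
I(X;Y) = 1.4949 + 0.9979 - 2.2034 = 0.2894 bits ✓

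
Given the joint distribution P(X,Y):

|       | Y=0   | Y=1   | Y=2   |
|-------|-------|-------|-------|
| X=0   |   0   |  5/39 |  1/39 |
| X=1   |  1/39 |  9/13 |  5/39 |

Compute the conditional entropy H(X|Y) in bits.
0.6130 bits

H(X|Y) = H(X,Y) - H(Y)

H(X,Y) = -Σ_{x,y} P(x,y) log₂ P(x,y). Per-cell terms -P(x,y)·log₂P(x,y):
  X=0: 0.000000, 0.379933, 0.135523
  X=1: 0.135523, 0.367279, 0.379933
  (cells with P = 0 contribute 0)
Sum of the 6 terms: H(X,Y) = 1.39819 bits

Marginal of Y (column sums):
  P(Y=0) = 0 + 1/39 = 1/39
  P(Y=1) = 5/39 + 9/13 = 32/39
  P(Y=2) = 1/39 + 5/39 = 2/13
H(Y) = -[(1/39)·log₂(1/39) + (32/39)·log₂(32/39) + (2/13)·log₂(2/13)]
  = 0.135523 + 0.234176 + 0.415452 = 0.78515 bits

H(X|Y) = H(X,Y) - H(Y) = 1.39819 - 0.78515 = 0.6130 bits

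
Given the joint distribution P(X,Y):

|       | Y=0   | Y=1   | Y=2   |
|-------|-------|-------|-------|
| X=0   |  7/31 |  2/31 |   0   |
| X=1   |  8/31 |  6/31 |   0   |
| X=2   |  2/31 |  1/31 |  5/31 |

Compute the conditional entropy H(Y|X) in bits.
1.0020 bits

H(Y|X) = H(X,Y) - H(X)

H(X,Y) = -Σ_{x,y} P(x,y) log₂ P(x,y). Per-cell terms -P(x,y)·log₂P(x,y):
  X=0: 0.48477, 0.25511, 0.00000
  X=1: 0.50431, 0.45856, 0.00000
  X=2: 0.25511, 0.15981, 0.42456
  (cells with P = 0 contribute 0)
Sum of the 9 terms: H(X,Y) = 2.54223 bits

Marginal of X (row sums):
  P(X=0) = 7/31 + 2/31 + 0 = 9/31
  P(X=1) = 8/31 + 6/31 + 0 = 14/31
  P(X=2) = 2/31 + 1/31 + 5/31 = 8/31
H(X) = -[(9/31)·log₂(9/31) + (14/31)·log₂(14/31) + (8/31)·log₂(8/31)]
  = 0.51801 + 0.51793 + 0.50431 = 1.54025 bits

H(Y|X) = H(X,Y) - H(X) = 2.54223 - 1.54025 = 1.0020 bits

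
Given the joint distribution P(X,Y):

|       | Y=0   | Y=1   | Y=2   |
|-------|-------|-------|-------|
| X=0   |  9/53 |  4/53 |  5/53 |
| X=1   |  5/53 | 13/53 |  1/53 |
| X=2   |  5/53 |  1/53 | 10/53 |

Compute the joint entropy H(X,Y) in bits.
2.8471 bits

H(X,Y) = -Σ_{x,y} P(x,y) log₂ P(x,y). Per-cell terms -P(x,y)·log₂P(x,y):
  X=0: 0.43438, 0.28135, 0.32132
  X=1: 0.32132, 0.49731, 0.10807
  X=2: 0.32132, 0.10807, 0.45396
Sum of the 9 terms: H(X,Y) = 2.8471 bits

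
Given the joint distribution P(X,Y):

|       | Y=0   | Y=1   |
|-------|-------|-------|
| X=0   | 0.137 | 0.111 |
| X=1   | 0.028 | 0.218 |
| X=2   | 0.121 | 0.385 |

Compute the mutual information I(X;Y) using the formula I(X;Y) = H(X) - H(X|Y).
0.0901 bits

I(X;Y) = H(X) - H(X|Y)

Marginal of X (row sums):
  P(X=0) = 0.137 + 0.111 = 0.248
  P(X=1) = 0.028 + 0.218 = 0.246
  P(X=2) = 0.121 + 0.385 = 0.506
H(X) = -[0.248·log₂(0.248) + 0.246·log₂(0.246) + 0.506·log₂(0.506)]
  = 0.49887 + 0.49772 + 0.49729 = 1.4939 bits

Marginal of Y (column sums):
  P(Y=0) = 0.137 + 0.028 + 0.121 = 0.286
  P(Y=1) = 0.111 + 0.218 + 0.385 = 0.714
H(X|Y) = Σ_y P(y)·H(X|Y=y):
  Y=0: P(Y=0) = 0.286, P(X|Y=0) = (137/286, 14/143, 11/26) → H(X|Y=0) = 1.36190
  Y=1: P(Y=1) = 0.714, P(X|Y=1) = (37/238, 109/357, 55/102) → H(X|Y=1) = 1.42054
H(X|Y) = 0.286·1.36190 + 0.714·1.42054 = 1.4038 bits

I(X;Y) = H(X) - H(X|Y) = 1.4939 - 1.4038 = 0.0901 bits

Cross-check via I(X;Y) = H(X) + H(Y) - H(X,Y): computing H(Y) from the column sums and H(X,Y) from the 6 cells in the same way gives H(Y) = 0.8635 bits and H(X,Y) = 2.2673 bits, so
I(X;Y) = 1.4939 + 0.8635 - 2.2673 = 0.0901 bits ✓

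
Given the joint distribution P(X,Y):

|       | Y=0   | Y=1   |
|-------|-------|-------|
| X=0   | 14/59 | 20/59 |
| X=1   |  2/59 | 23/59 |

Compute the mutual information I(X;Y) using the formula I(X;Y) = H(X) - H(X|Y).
0.1095 bits

I(X;Y) = H(X) - H(X|Y)

Marginal of X (row sums):
  P(X=0) = 14/59 + 20/59 = 34/59
  P(X=1) = 2/59 + 23/59 = 25/59
H(X) = -[(34/59)·log₂(34/59) + (25/59)·log₂(25/59)]
  = 0.45824 + 0.52491 = 0.98315 bits

Marginal of Y (column sums):
  P(Y=0) = 14/59 + 2/59 = 16/59
  P(Y=1) = 20/59 + 23/59 = 43/59
H(X|Y) = Σ_y P(y)·H(X|Y=y):
  Y=0: P(Y=0) = 16/59, P(X|Y=0) = (7/8, 1/8) → H(X|Y=0) = 0.54356
  Y=1: P(Y=1) = 43/59, P(X|Y=1) = (20/43, 23/43) → H(X|Y=1) = 0.99649
H(X|Y) = (16/59)·0.54356 + (43/59)·0.99649 = 0.87366 bits

I(X;Y) = H(X) - H(X|Y) = 0.98315 - 0.87366 = 0.1095 bits

Cross-check via I(X;Y) = H(X) + H(Y) - H(X,Y): computing H(Y) from the column sums and H(X,Y) from the 4 cells in the same way gives H(Y) = 0.84316 bits and H(X,Y) = 1.71682 bits, so
I(X;Y) = 0.98315 + 0.84316 - 1.71682 = 0.1095 bits ✓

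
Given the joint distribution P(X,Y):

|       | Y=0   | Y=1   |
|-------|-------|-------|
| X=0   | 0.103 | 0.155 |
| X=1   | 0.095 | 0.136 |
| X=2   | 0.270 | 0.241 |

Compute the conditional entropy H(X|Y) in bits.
1.4765 bits

H(X|Y) = H(X,Y) - H(Y)

H(X,Y) = -Σ_{x,y} P(x,y) log₂ P(x,y). Per-cell terms -P(x,y)·log₂P(x,y):
  X=0: 0.337766, 0.416897
  X=1: 0.322613, 0.391452
  X=2: 0.510022, 0.494748
Sum of the 6 terms: H(X,Y) = 2.47350 bits

Marginal of Y (column sums):
  P(Y=0) = 0.103 + 0.095 + 0.270 = 0.468
  P(Y=1) = 0.155 + 0.136 + 0.241 = 0.532
H(Y) = -[0.468·log₂(0.468) + 0.532·log₂(0.532)]
  = 0.512656 + 0.484387 = 0.99704 bits

H(X|Y) = H(X,Y) - H(Y) = 2.47350 - 0.99704 = 1.4765 bits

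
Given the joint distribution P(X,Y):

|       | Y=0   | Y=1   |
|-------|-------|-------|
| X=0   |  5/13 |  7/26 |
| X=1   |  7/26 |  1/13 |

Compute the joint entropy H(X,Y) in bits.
1.8342 bits

H(X,Y) = -Σ_{x,y} P(x,y) log₂ P(x,y). Per-cell terms -P(x,y)·log₂P(x,y):
  X=0: 0.5302, 0.5097
  X=1: 0.5097, 0.2846
Sum of the 4 terms: H(X,Y) = 1.8342 bits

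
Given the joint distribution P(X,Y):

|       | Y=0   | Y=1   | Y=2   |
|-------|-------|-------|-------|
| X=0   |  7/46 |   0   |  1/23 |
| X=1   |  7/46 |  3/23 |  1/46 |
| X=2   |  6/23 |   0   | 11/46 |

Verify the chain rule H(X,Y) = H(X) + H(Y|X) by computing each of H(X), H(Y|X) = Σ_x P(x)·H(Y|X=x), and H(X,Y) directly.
H(X) = 1.4828 bits, H(Y|X) = 1.0432 bits, H(X,Y) = 2.5260 bits

Marginal of X (row sums):
  P(X=0) = 7/46 + 0 + 1/23 = 9/46
  P(X=1) = 7/46 + 3/23 + 1/46 = 7/23
  P(X=2) = 6/23 + 0 + 11/46 = 1/2
H(X) = -[(9/46)·log₂(9/46) + (7/23)·log₂(7/23) + (1/2)·log₂(1/2)]
  = 0.4605 + 0.5223 + 0.5000 = 1.4828 bits

H(Y|X) = Σ_x P(x)·H(Y|X=x):
  X=0: P(X=0) = 9/46, P(Y|X=0) = (7/9, 0, 2/9) → H(Y|X=0) = 0.7642
  X=1: P(X=1) = 7/23, P(Y|X=1) = (1/2, 3/7, 1/14) → H(Y|X=1) = 1.2958
  X=2: P(X=2) = 1/2, P(Y|X=2) = (12/23, 0, 11/23) → H(Y|X=2) = 0.9986
H(Y|X) = (9/46)·0.7642 + (7/23)·1.2958 + (1/2)·0.9986 = 1.0432 bits

H(X,Y) = -Σ_{x,y} P(x,y) log₂ P(x,y). Per-cell terms -P(x,y)·log₂P(x,y):
  X=0: 0.4133, 0.0000, 0.1967
  X=1: 0.4133, 0.3833, 0.1201
  X=2: 0.5057, 0.0000, 0.4936
  (cells with P = 0 contribute 0)
Sum of the 9 terms: H(X,Y) = 2.5260 bits

Chain rule check:
  H(X) + H(Y|X) = 1.4828 + 1.0432 = 2.5260 bits
  H(X,Y) = 2.5260 bits
✓ Chain rule verified.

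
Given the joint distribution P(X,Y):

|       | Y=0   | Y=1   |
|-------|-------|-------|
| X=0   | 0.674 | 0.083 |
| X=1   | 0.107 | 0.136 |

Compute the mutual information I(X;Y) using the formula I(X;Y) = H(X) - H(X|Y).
0.1402 bits

I(X;Y) = H(X) - H(X|Y)

Marginal of X (row sums):
  P(X=0) = 0.674 + 0.083 = 0.757
  P(X=1) = 0.107 + 0.136 = 0.243
H(X) = -[0.757·log₂(0.757) + 0.243·log₂(0.243)]
  = 0.30404 + 0.49596 = 0.8000 bits

Marginal of Y (column sums):
  P(Y=0) = 0.674 + 0.107 = 0.781
  P(Y=1) = 0.083 + 0.136 = 0.219
H(X|Y) = Σ_y P(y)·H(X|Y=y):
  Y=0: P(Y=0) = 0.781, P(X|Y=0) = (674/781, 107/781) → H(X|Y=0) = 0.57634
  Y=1: P(Y=1) = 0.219, P(X|Y=1) = (83/219, 136/219) → H(X|Y=1) = 0.95733
H(X|Y) = 0.781·0.57634 + 0.219·0.95733 = 0.6598 bits

I(X;Y) = H(X) - H(X|Y) = 0.8000 - 0.6598 = 0.1402 bits

Cross-check via I(X;Y) = H(X) + H(Y) - H(X,Y): computing H(Y) from the column sums and H(X,Y) from the 4 cells in the same way gives H(Y) = 0.7583 bits and H(X,Y) = 1.4181 bits, so
I(X;Y) = 0.8000 + 0.7583 - 1.4181 = 0.1402 bits ✓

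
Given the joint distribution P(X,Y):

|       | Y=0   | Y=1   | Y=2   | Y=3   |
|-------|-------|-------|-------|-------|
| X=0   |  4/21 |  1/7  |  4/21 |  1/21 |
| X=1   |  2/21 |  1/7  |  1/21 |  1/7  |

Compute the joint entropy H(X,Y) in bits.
2.8559 bits

H(X,Y) = -Σ_{x,y} P(x,y) log₂ P(x,y). Per-cell terms -P(x,y)·log₂P(x,y):
  X=0: 0.45568, 0.40105, 0.45568, 0.20916
  X=1: 0.32308, 0.40105, 0.20916, 0.40105
Sum of the 8 terms: H(X,Y) = 2.8559 bits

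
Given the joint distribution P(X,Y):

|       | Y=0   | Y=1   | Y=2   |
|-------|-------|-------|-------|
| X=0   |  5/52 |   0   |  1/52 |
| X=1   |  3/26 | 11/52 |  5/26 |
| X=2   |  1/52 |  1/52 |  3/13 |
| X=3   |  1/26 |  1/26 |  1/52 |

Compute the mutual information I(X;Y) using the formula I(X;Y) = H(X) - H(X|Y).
0.3151 bits

I(X;Y) = H(X) - H(X|Y)

Marginal of X (row sums):
  P(X=0) = 5/52 + 0 + 1/52 = 3/26
  P(X=1) = 3/26 + 11/52 + 5/26 = 27/52
  P(X=2) = 1/52 + 1/52 + 3/13 = 7/26
  P(X=3) = 1/26 + 1/26 + 1/52 = 5/52
H(X) = -[(3/26)·log₂(3/26) + (27/52)·log₂(27/52) + (7/26)·log₂(7/26) + (5/52)·log₂(5/52)]
  = 0.35948 + 0.49096 + 0.50968 + 0.32486 = 1.6850 bits

Marginal of Y (column sums):
  P(Y=0) = 5/52 + 3/26 + 1/52 + 1/26 = 7/26
  P(Y=1) = 0 + 11/52 + 1/52 + 1/26 = 7/26
  P(Y=2) = 1/52 + 5/26 + 3/13 + 1/52 = 6/13
H(X|Y) = Σ_y P(y)·H(X|Y=y):
  Y=0: P(Y=0) = 7/26, P(X|Y=0) = (5/14, 3/7, 1/14, 1/7) → H(X|Y=0) = 1.72740
  Y=1: P(Y=1) = 7/26, P(X|Y=1) = (0, 11/14, 1/14, 1/7) → H(X|Y=1) = 0.94637
  Y=2: P(Y=2) = 6/13, P(X|Y=2) = (1/24, 5/12, 1/2, 1/24) → H(X|Y=2) = 1.40834
H(X|Y) = (7/26)·1.72740 + (7/26)·0.94637 + (6/13)·1.40834 = 1.3699 bits

I(X;Y) = H(X) - H(X|Y) = 1.6850 - 1.3699 = 0.3151 bits

Cross-check via I(X;Y) = H(X) + H(Y) - H(X,Y): computing H(Y) from the column sums and H(X,Y) from the 12 cells in the same way gives H(Y) = 1.5342 bits and H(X,Y) = 2.9041 bits, so
I(X;Y) = 1.6850 + 1.5342 - 2.9041 = 0.3151 bits ✓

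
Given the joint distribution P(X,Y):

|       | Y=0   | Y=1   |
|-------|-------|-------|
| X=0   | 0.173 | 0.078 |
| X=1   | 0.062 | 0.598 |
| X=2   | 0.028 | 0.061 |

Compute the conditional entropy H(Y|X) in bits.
0.6010 bits

H(Y|X) = H(X,Y) - H(X)

H(X,Y) = -Σ_{x,y} P(x,y) log₂ P(x,y). Per-cell terms -P(x,y)·log₂P(x,y):
  X=0: 0.4379, 0.2871
  X=1: 0.2487, 0.4436
  X=2: 0.1444, 0.2461
Sum of the 6 terms: H(X,Y) = 1.8078 bits

Marginal of X (row sums):
  P(X=0) = 0.173 + 0.078 = 0.251
  P(X=1) = 0.062 + 0.598 = 0.660
  P(X=2) = 0.028 + 0.061 = 0.089
H(X) = -[0.251·log₂(0.251) + 0.660·log₂(0.660) + 0.089·log₂(0.089)]
  = 0.5006 + 0.3956 + 0.3106 = 1.2068 bits

H(Y|X) = H(X,Y) - H(X) = 1.8078 - 1.2068 = 0.6010 bits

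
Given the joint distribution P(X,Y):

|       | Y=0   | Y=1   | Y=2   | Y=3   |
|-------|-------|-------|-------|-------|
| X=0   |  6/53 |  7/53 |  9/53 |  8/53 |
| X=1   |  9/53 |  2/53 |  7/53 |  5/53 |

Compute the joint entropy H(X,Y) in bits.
2.9075 bits

H(X,Y) = -Σ_{x,y} P(x,y) log₂ P(x,y). Per-cell terms -P(x,y)·log₂P(x,y):
  X=0: 0.3558, 0.3857, 0.4344, 0.4118
  X=1: 0.4344, 0.1784, 0.3857, 0.3213
Sum of the 8 terms: H(X,Y) = 2.9075 bits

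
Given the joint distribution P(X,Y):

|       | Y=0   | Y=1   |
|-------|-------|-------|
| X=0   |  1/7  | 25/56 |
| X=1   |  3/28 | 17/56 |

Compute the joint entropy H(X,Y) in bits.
1.7878 bits

H(X,Y) = -Σ_{x,y} P(x,y) log₂ P(x,y). Per-cell terms -P(x,y)·log₂P(x,y):
  X=0: 0.40105, 0.51942
  X=1: 0.34526, 0.52211
Sum of the 4 terms: H(X,Y) = 1.7878 bits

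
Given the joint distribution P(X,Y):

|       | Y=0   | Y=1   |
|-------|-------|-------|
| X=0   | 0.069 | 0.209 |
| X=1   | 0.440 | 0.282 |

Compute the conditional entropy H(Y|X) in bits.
0.9216 bits

H(Y|X) = H(X,Y) - H(X)

H(X,Y) = -Σ_{x,y} P(x,y) log₂ P(x,y). Per-cell terms -P(x,y)·log₂P(x,y):
  X=0: 0.2662, 0.4720
  X=1: 0.5211, 0.5150
Sum of the 4 terms: H(X,Y) = 1.7743 bits

Marginal of X (row sums):
  P(X=0) = 0.069 + 0.209 = 0.278
  P(X=1) = 0.440 + 0.282 = 0.722
H(X) = -[0.278·log₂(0.278) + 0.722·log₂(0.722)]
  = 0.5134 + 0.3393 = 0.8527 bits

H(Y|X) = H(X,Y) - H(X) = 1.7743 - 0.8527 = 0.9216 bits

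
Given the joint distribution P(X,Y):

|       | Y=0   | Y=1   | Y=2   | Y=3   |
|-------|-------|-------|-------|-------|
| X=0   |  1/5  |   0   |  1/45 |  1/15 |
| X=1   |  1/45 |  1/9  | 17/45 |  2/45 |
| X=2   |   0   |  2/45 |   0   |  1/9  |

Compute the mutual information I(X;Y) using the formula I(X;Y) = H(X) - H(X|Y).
0.7138 bits

I(X;Y) = H(X) - H(X|Y)

Marginal of X (row sums):
  P(X=0) = 1/5 + 0 + 1/45 + 1/15 = 13/45
  P(X=1) = 1/45 + 1/9 + 17/45 + 2/45 = 5/9
  P(X=2) = 0 + 2/45 + 0 + 1/9 = 7/45
H(X) = -[(13/45)·log₂(13/45) + (5/9)·log₂(5/9) + (7/45)·log₂(7/45)]
  = 0.5175 + 0.4711 + 0.4176 = 1.4062 bits

Marginal of Y (column sums):
  P(Y=0) = 1/5 + 1/45 + 0 = 2/9
  P(Y=1) = 0 + 1/9 + 2/45 = 7/45
  P(Y=2) = 1/45 + 17/45 + 0 = 2/5
  P(Y=3) = 1/15 + 2/45 + 1/9 = 2/9
H(X|Y) = Σ_y P(y)·H(X|Y=y):
  Y=0: P(Y=0) = 2/9, P(X|Y=0) = (9/10, 1/10, 0) → H(X|Y=0) = 0.4690
  Y=1: P(Y=1) = 7/45, P(X|Y=1) = (0, 5/7, 2/7) → H(X|Y=1) = 0.8631
  Y=2: P(Y=2) = 2/5, P(X|Y=2) = (1/18, 17/18, 0) → H(X|Y=2) = 0.3095
  Y=3: P(Y=3) = 2/9, P(X|Y=3) = (3/10, 1/5, 1/2) → H(X|Y=3) = 1.4855
H(X|Y) = (2/9)·0.4690 + (7/45)·0.8631 + (2/5)·0.3095 + (2/9)·1.4855 = 0.6924 bits

I(X;Y) = H(X) - H(X|Y) = 1.4062 - 0.6924 = 0.7138 bits

Cross-check via I(X;Y) = H(X) + H(Y) - H(X,Y): computing H(Y) from the column sums and H(X,Y) from the 12 cells in the same way gives H(Y) = 1.9108 bits and H(X,Y) = 2.6032 bits, so
I(X;Y) = 1.4062 + 1.9108 - 2.6032 = 0.7138 bits ✓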